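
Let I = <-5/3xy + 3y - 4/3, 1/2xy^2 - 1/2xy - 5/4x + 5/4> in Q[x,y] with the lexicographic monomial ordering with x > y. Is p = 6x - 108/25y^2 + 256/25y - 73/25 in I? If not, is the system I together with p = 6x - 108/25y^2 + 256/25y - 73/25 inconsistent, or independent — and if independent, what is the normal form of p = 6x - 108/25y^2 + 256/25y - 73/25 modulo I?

Adjoining 6x - 108/25y^2 + 256/25y - 73/25 makes the ideal the whole ring: the system is inconsistent.

First compute the reduced Gröbner basis of I by Buchberger's algorithm.
f_1 = -5/3xy + 3y - 4/3, LT = xy.
f_2 = 1/2xy^2 - 1/2xy - 5/4x + 5/4, LT = xy^2.

S(f_1,f_2): lcm = xy^2. S = xy + 5/2x - 9/5y^2 + 4/5y - 5/2.
  leading term xy: subtract (-3/5)·f_1 from xy + 5/2x - 9/5y^2 + 4/5y - 5/2 → 5/2x - 9/5y^2 + 13/5y - 33/10
  leading term x: no divisor's leading term divides it; move 5/2x to the remainder.
  leading term y^2: no divisor's leading term divides it; move -9/5y^2 to the remainder.
  leading term y: no divisor's leading term divides it; move 13/5y to the remainder.
  leading term 1: no divisor's leading term divides it; move -33/10 to the remainder.
  remainder 5/2x - 9/5y^2 + 13/5y - 33/10 ≠ 0; add h_3 = 5/2x - 9/5y^2 + 13/5y - 33/10 to the basis.

S(f_1,h_3): lcm = xy. S = 18/25y^3 - 26/25y^2 - 12/25y + 4/5.
  leading term y^3: no divisor's leading term divides it; move 18/25y^3 to the remainder.
  leading term y^2: no divisor's leading term divides it; move -26/25y^2 to the remainder.
  leading term y: no divisor's leading term divides it; move -12/25y to the remainder.
  leading term 1: no divisor's leading term divides it; move 4/5 to the remainder.
  remainder 18/25y^3 - 26/25y^2 - 12/25y + 4/5 ≠ 0; add h_4 = 18/25y^3 - 26/25y^2 - 12/25y + 4/5 to the basis.

The other S-polynomials (S(f_2,h_3), S(f_1,h_4), S(f_2,h_4), S(h_3,h_4)) all reduce to 0 modulo the current basis, so we have a Gröbner basis.
Inter-reduce: drop elements whose leading term is divisible by another's, tail-reduce, and make monic.
Reduced Gröbner basis: {x - 18/25y^2 + 26/25y - 33/25, y^3 - 13/9y^2 - 2/3y + 10/9}.
Label its elements g_1 = x - 18/25y^2 + 26/25y - 33/25, g_2 = y^3 - 13/9y^2 - 2/3y + 10/9.

Reduce p = 6x - 108/25y^2 + 256/25y - 73/25 modulo G:
  leading term x: subtract (6)·g_1 from 6x - 108/25y^2 + 256/25y - 73/25 → 4y + 5
  leading term y: no divisor's leading term divides it; move 4y to the remainder.
  leading term 1: no divisor's leading term divides it; move 5 to the remainder.
  normal form = 4y + 5.
The normal form is nonzero, so p ∉ I. Since p minus its normal form lies in I, I + (p) = I + (r) where r = 4y + 5; decide whether this ideal is the whole ring.
Run Buchberger on G together with r (pairs among the g_i already reduce to 0 since G is a Gröbner basis):
g_1 = x - 18/25y^2 + 26/25y - 33/25, LT = x.
g_2 = y^3 - 13/9y^2 - 2/3y + 10/9, LT = y^3.
r = 4y + 5, LT = y.

S(g_2,r): lcm = y^3. S = -97/36y^2 - 2/3y + 10/9.
  leading term y^2: subtract (-97/144y)·r from -97/36y^2 - 2/3y + 10/9 → 389/144y + 10/9
  leading term y: subtract (389/576)·r from 389/144y + 10/9 → -145/64
  leading term 1: no divisor's leading term divides it; move -145/64 to the remainder.
  remainder -145/64 ≠ 0; add m_4 = -145/64 to the basis.

The other S-polynomials (S(g_1,g_2), S(g_1,r), S(g_1,m_4), S(g_2,m_4), S(r,m_4)) all reduce to 0 modulo the current basis, so we have a Gröbner basis.
Inter-reduce: drop elements whose leading term is divisible by another's, tail-reduce, and make monic.
Reduced Gröbner basis: {1}.
The reduced Gröbner basis of I + (p) is {1}: the ideal is the whole ring, so the enlarged system has no common solution — adjoining p is inconsistent.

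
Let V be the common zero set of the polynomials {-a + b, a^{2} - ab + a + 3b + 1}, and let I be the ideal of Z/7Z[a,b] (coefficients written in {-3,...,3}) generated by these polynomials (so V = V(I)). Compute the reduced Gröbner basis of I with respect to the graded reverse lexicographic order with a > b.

The reduced Gröbner basis is the canonical form of the ideal for this ordering.

f_1 = -a + b, LT = a.
f_2 = a^{2} - ab + a + 3b + 1, LT = a^{2}.

S(f_1,f_2): lcm = a^{2}. S = -a - 3b - 1.
  reduce S modulo (f_1, f_2):
  remainder 3b - 1 ≠ 0; add g_3 = 3b - 1 to the basis.

The other S-polynomials (S(f_1,g_3), S(f_2,g_3)) all reduce to 0 modulo the current basis, so we have a Gröbner basis.
Inter-reduce: drop elements whose leading term is divisible by another's, tail-reduce, and make monic.

G = {a + 2, b + 2}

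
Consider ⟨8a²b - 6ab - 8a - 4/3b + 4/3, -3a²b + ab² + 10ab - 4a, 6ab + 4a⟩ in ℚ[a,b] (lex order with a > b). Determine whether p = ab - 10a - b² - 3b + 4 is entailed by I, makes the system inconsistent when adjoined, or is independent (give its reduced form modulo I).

First compute the reduced Gröbner basis of I by Buchberger's algorithm.
f_1 = 8a²b - 6ab - 8a - 4/3b + 4/3, LT = a²b.
f_2 = -3a²b + ab² + 10ab - 4a, LT = a²b.
f_3 = 6ab + 4a, LT = ab.

S(f_1,f_2): lcm = a²b. S = ⅓ab² + 31/12ab - 7/3a - ⅙b + ⅙.
  reduce S modulo (f_1, f_2, f_3):
  remainder -211/54a - ⅙b + ⅙ ≠ 0; add h_4 = -211/54a - ⅙b + ⅙ to the basis.

S(f_1,f_3): lcm = a²b. S = -⅔a² - ¾ab - a - ⅙b + ⅙.
  reduce S modulo (f_1, f_2, f_3, h_4):
  remainder -19142/133563b + 19142/133563 ≠ 0; add h_5 = -19142/133563b + 19142/133563 to the basis.

The other S-polynomials (S(f_2,f_3), S(f_1,h_4), S(f_2,h_4), S(f_3,h_4), S(f_1,h_5), S(f_2,h_5), S(f_3,h_5), S(h_4,h_5)) all reduce to 0 modulo the current basis, so we have a Gröbner basis.
Inter-reduce: drop elements whose leading term is divisible by another's, tail-reduce, and make monic.
Reduced Gröbner basis: {a, b - 1}.
Label its elements g_1 = a, g_2 = b - 1.

Reduce p = ab - 10a - b² - 3b + 4 modulo G:
  leading term ab: subtract (b)·g_1 from ab - 10a - b² - 3b + 4 → -10a - b² - 3b + 4
  leading term a: subtract (-10)·g_1 from -10a - b² - 3b + 4 → -b² - 3b + 4
  leading term b²: subtract (-b)·g_2 from -b² - 3b + 4 → -4b + 4
  leading term b: subtract (-4)·g_2 from -4b + 4 → 0
  normal form = 0.
Since the normal form is 0, p ∈ I.

The remainder on division by a Gröbner basis is unique — it is the normal form.

ab - 10a - b² - 3b + 4 lies in I (it reduces to 0).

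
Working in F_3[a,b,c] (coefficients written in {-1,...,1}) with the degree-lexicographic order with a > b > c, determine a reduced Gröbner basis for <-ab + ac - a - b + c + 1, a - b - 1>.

f_1 = -ab + ac - a - b + c + 1, LT = ab.
f_2 = a - b - 1, LT = a.

S(f_1,f_2): lcm = ab. S = -ac + b^2 + a - b - c - 1.
  reduce S modulo (f_1, f_2):
  remainder b^2 - bc + c ≠ 0; add g_3 = b^2 - bc + c to the basis.

The other S-polynomials (S(f_1,g_3), S(f_2,g_3)) all reduce to 0 modulo the current basis, so we have a Gröbner basis.
Inter-reduce: drop elements whose leading term is divisible by another's, tail-reduce, and make monic.

G = {b^2 - bc + c, a - b - 1}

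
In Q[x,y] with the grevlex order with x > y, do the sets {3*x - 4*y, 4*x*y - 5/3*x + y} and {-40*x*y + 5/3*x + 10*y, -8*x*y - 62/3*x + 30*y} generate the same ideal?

Two ideals are equal iff their reduced Gröbner bases coincide (the reduced basis is unique for a fixed ordering).
Buchberger on the first generating set:
f_1 = 3*x - 4*y, LT = x.
f_2 = 4*x*y - 5/3*x + y, LT = x*y.

S(f_1,f_2): lcm = x*y. S = -4/3*y**2 + 5/12*x - 1/4*y.
  leading term y**2: no divisor's leading term divides it; move -4/3*y**2 to the remainder.
  leading term x: subtract (5/36)·f_1 from 5/12*x - 1/4*y → 11/36*y
  leading term y: no divisor's leading term divides it; move 11/36*y to the remainder.
  remainder -4/3*y**2 + 11/36*y ≠ 0; add g_3 = -4/3*y**2 + 11/36*y to the basis.

The other S-polynomials (S(f_1,g_3), S(f_2,g_3)) all reduce to 0 modulo the current basis, so we have a Gröbner basis.
Inter-reduce: drop elements whose leading term is divisible by another's, tail-reduce, and make monic.
Reduced Gröbner basis: {y**2 - 11/48*y, x - 4/3*y}.

Buchberger on the second generating set:
h_1 = -40*x*y + 5/3*x + 10*y, LT = x*y.
h_2 = -8*x*y - 62/3*x + 30*y, LT = x*y.

S(h_1,h_2): lcm = x*y. S = -21/8*x + 7/2*y.
  leading term x: no divisor's leading term divides it; move -21/8*x to the remainder.
  leading term y: no divisor's leading term divides it; move 7/2*y to the remainder.
  remainder -21/8*x + 7/2*y ≠ 0; add k_3 = -21/8*x + 7/2*y to the basis.

S(h_1,k_3): lcm = x*y. S = 4/3*y**2 - 1/24*x - 1/4*y.
  leading term y**2: no divisor's leading term divides it; move 4/3*y**2 to the remainder.
  leading term x: subtract (1/63)·k_3 from -1/24*x - 1/4*y → -11/36*y
  leading term y: no divisor's leading term divides it; move -11/36*y to the remainder.
  remainder 4/3*y**2 - 11/36*y ≠ 0; add k_4 = 4/3*y**2 - 11/36*y to the basis.

The other S-polynomials (S(h_2,k_3), S(h_1,k_4), S(h_2,k_4), S(k_3,k_4)) all reduce to 0 modulo the current basis, so we have a Gröbner basis.
Inter-reduce: drop elements whose leading term is divisible by another's, tail-reduce, and make monic.
Reduced Gröbner basis: {y**2 - 11/48*y, x - 4/3*y}.

Same reduced basis, so the two generating sets span the same ideal.
The same test decides containment: I ⊆ J iff every generator of I reduces to 0 modulo a Gröbner basis of J.

Yes, the ideals are equal.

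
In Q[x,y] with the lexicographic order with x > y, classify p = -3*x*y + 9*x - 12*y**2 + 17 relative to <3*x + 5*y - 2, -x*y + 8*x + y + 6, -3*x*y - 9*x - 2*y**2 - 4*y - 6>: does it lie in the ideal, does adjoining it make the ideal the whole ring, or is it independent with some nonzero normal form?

First compute the reduced Gröbner basis of I by Buchberger's algorithm.
f_1 = 3*x + 5*y - 2, LT = x.
f_2 = -x*y + 8*x + y + 6, LT = x*y.
f_3 = -3*x*y - 9*x - 2*y**2 - 4*y - 6, LT = x*y.

S(f_1,f_2): lcm = x*y. S = 8*x + 5/3*y**2 + 1/3*y + 6.
  leading term x: subtract (8/3)·f_1 from 8*x + 5/3*y**2 + 1/3*y + 6 → 5/3*y**2 - 13*y + 34/3
  leading term y**2: no divisor's leading term divides it; move 5/3*y**2 to the remainder.
  leading term y: no divisor's leading term divides it; move -13*y to the remainder.
  leading term 1: no divisor's leading term divides it; move 34/3 to the remainder.
  remainder 5/3*y**2 - 13*y + 34/3 ≠ 0; add h_4 = 5/3*y**2 - 13*y + 34/3 to the basis.

S(f_1,f_3): lcm = x*y. S = -3*x + y**2 - 2*y - 2.
  leading term x: subtract (-1)·f_1 from -3*x + y**2 - 2*y - 2 → y**2 + 3*y - 4
  leading term y**2: subtract (3/5)·h_4 from y**2 + 3*y - 4 → 54/5*y - 54/5
  leading term y: no divisor's leading term divides it; move 54/5*y to the remainder.
  leading term 1: no divisor's leading term divides it; move -54/5 to the remainder.
  remainder 54/5*y - 54/5 ≠ 0; add h_5 = 54/5*y - 54/5 to the basis.

The other S-polynomials (S(f_2,f_3), S(f_1,h_4), S(f_2,h_4), S(f_3,h_4), S(f_1,h_5), S(f_2,h_5), S(f_3,h_5), S(h_4,h_5)) all reduce to 0 modulo the current basis, so we have a Gröbner basis.
Inter-reduce: drop elements whose leading term is divisible by another's, tail-reduce, and make monic.
Reduced Gröbner basis: {x + 1, y - 1}.
Label its elements g_1 = x + 1, g_2 = y - 1.

Reduce p = -3*x*y + 9*x - 12*y**2 + 17 modulo G:
  leading term x*y: subtract (-3*y)·g_1 from -3*x*y + 9*x - 12*y**2 + 17 → 9*x - 12*y**2 + 3*y + 17
  leading term x: subtract (9)·g_1 from 9*x - 12*y**2 + 3*y + 17 → -12*y**2 + 3*y + 8
  leading term y**2: subtract (-12*y)·g_2 from -12*y**2 + 3*y + 8 → -9*y + 8
  leading term y: subtract (-9)·g_2 from -9*y + 8 → -1
  leading term 1: no divisor's leading term divides it; move -1 to the remainder.
  normal form = -1.
The normal form is nonzero, so p ∉ I. Since p minus its normal form lies in I, I + (p) = I + (r) where r = -1; decide whether this ideal is the whole ring.
Here r = -1 is a nonzero constant, hence a unit: 1 ∈ I + (p), the Gröbner basis of I + (p) is {1}, and the enlarged system has no common solution — adjoining p is inconsistent.

Adjoining -3*x*y + 9*x - 12*y**2 + 17 makes the ideal the whole ring: the system is inconsistent.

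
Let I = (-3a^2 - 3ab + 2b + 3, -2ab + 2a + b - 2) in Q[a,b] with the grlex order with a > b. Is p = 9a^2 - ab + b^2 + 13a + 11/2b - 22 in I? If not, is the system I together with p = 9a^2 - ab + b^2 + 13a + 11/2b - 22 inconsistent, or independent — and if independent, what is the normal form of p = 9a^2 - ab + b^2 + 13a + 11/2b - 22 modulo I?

First compute the reduced Gröbner basis of I by Buchberger's algorithm.
f_1 = -3a^2 - 3ab + 2b + 3, LT = a^2.
f_2 = -2ab + 2a + b - 2, LT = ab.

S(f_1,f_2): lcm = a^2b. S = ab^2 + a^2 + 1/2ab - 2/3b^2 - a - b.
  leading term ab^2: subtract (-1/2b)·f_2 from ab^2 + a^2 + 1/2ab - 2/3b^2 - a - b → a^2 + 3/2ab - 1/6b^2 - a - 2b
  leading term a^2: subtract (-1/3)·f_1 from a^2 + 3/2ab - 1/6b^2 - a - 2b → 1/2ab - 1/6b^2 - a - 4/3b + 1
  leading term ab: subtract (-1/4)·f_2 from 1/2ab - 1/6b^2 - a - 4/3b + 1 → -1/6b^2 - 1/2a - 13/12b + 1/2
  leading term b^2: no divisor's leading term divides it; move -1/6b^2 to the remainder.
  leading term a: no divisor's leading term divides it; move -1/2a to the remainder.
  leading term b: no divisor's leading term divides it; move -13/12b to the remainder.
  leading term 1: no divisor's leading term divides it; move 1/2 to the remainder.
  remainder -1/6b^2 - 1/2a - 13/12b + 1/2 ≠ 0; add h_3 = -1/6b^2 - 1/2a - 13/12b + 1/2 to the basis.

The other S-polynomials (S(f_1,h_3), S(f_2,h_3)) all reduce to 0 modulo the current basis, so we have a Gröbner basis.
Inter-reduce: drop elements whose leading term is divisible by another's, tail-reduce, and make monic.
Reduced Gröbner basis: {a^2 + a - 1/6b - 2, ab - a - 1/2b + 1, b^2 + 3a + 13/2b - 3}.
Label its elements g_1 = a^2 + a - 1/6b - 2, g_2 = ab - a - 1/2b + 1, g_3 = b^2 + 3a + 13/2b - 3.

Reduce p = 9a^2 - ab + b^2 + 13a + 11/2b - 22 modulo G:
  leading term a^2: subtract (9)·g_1 from 9a^2 - ab + b^2 + 13a + 11/2b - 22 → -ab + b^2 + 4a + 7b - 4
  leading term ab: subtract (-1)·g_2 from -ab + b^2 + 4a + 7b - 4 → b^2 + 3a + 13/2b - 3
  leading term b^2: subtract (1)·g_3 from b^2 + 3a + 13/2b - 3 → 0
  normal form = 0.
Since the normal form is 0, p ∈ I.

9a^2 - ab + b^2 + 13a + 11/2b - 22 lies in I (it reduces to 0).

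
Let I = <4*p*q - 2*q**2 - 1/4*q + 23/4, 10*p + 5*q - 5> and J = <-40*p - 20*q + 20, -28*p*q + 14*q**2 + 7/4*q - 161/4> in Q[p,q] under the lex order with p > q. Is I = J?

Two ideals are equal iff their reduced Gröbner bases coincide (the reduced basis is unique for a fixed ordering).
Buchberger on the first generating set:
f_1 = 4*p*q - 2*q**2 - 1/4*q + 23/4, LT = p*q.
f_2 = 10*p + 5*q - 5, LT = p.

S(f_1,f_2): lcm = p*q. S = -q**2 + 7/16*q + 23/16.
  leading term q**2: no divisor's leading term divides it; move -q**2 to the remainder.
  leading term q: no divisor's leading term divides it; move 7/16*q to the remainder.
  leading term 1: no divisor's leading term divides it; move 23/16 to the remainder.
  remainder -q**2 + 7/16*q + 23/16 ≠ 0; add g_3 = -q**2 + 7/16*q + 23/16 to the basis.

S(f_1,g_3): lcm = p*q**2. S = 7/16*p*q + 23/16*p - 1/2*q**3 - 1/16*q**2 + 23/16*q.
  leading term p*q: subtract (7/64)·f_1 from 7/16*p*q + 23/16*p - 1/2*q**3 - 1/16*q**2 + 23/16*q → 23/16*p - 1/2*q**3 + 5/32*q**2 + 375/256*q - 161/256
  leading term p: subtract (23/160)·f_2 from 23/16*p - 1/2*q**3 + 5/32*q**2 + 375/256*q - 161/256 → -1/2*q**3 + 5/32*q**2 + 191/256*q + 23/256
  leading term q**3: subtract (1/2*q)·g_3 from -1/2*q**3 + 5/32*q**2 + 191/256*q + 23/256 → -1/16*q**2 + 7/256*q + 23/256
  leading term q**2: subtract (1/16)·g_3 from -1/16*q**2 + 7/256*q + 23/256 → 0
  remainder 0.

S(f_2,g_3): leading monomials are coprime, so the S-polynomial reduces to 0 (Buchberger's first criterion).
Every S-polynomial of the final basis reduces to 0, so we have a Gröbner basis.
Inter-reduce: drop elements whose leading term is divisible by another's, tail-reduce, and make monic.
Reduced Gröbner basis: {p + 1/2*q - 1/2, q**2 - 7/16*q - 23/16}.

Buchberger on the second generating set:
h_1 = -40*p - 20*q + 20, LT = p.
h_2 = -28*p*q + 14*q**2 + 7/4*q - 161/4, LT = p*q.

S(h_1,h_2): lcm = p*q. S = q**2 - 7/16*q - 23/16.
  leading term q**2: no divisor's leading term divides it; move q**2 to the remainder.
  leading term q: no divisor's leading term divides it; move -7/16*q to the remainder.
  leading term 1: no divisor's leading term divides it; move -23/16 to the remainder.
  remainder q**2 - 7/16*q - 23/16 ≠ 0; add k_3 = q**2 - 7/16*q - 23/16 to the basis.

S(h_1,k_3): leading monomials are coprime, so the S-polynomial reduces to 0 (Buchberger's first criterion).
S(h_2,k_3): lcm = p*q**2. S = 7/16*p*q + 23/16*p - 1/2*q**3 - 1/16*q**2 + 23/16*q.
  leading term p*q: subtract (-7/640*q)·h_1 from 7/16*p*q + 23/16*p - 1/2*q**3 - 1/16*q**2 + 23/16*q → 23/16*p - 1/2*q**3 - 9/32*q**2 + 53/32*q
  leading term p: subtract (-23/640)·h_1 from 23/16*p - 1/2*q**3 - 9/32*q**2 + 53/32*q → -1/2*q**3 - 9/32*q**2 + 15/16*q + 23/32
  leading term q**3: subtract (-1/2*q)·k_3 from -1/2*q**3 - 9/32*q**2 + 15/16*q + 23/32 → -1/2*q**2 + 7/32*q + 23/32
  leading term q**2: subtract (-1/2)·k_3 from -1/2*q**2 + 7/32*q + 23/32 → 0
  remainder 0.

Every S-polynomial of the final basis reduces to 0, so we have a Gröbner basis.
Inter-reduce: drop elements whose leading term is divisible by another's, tail-reduce, and make monic.
Reduced Gröbner basis: {p + 1/2*q - 1/2, q**2 - 7/16*q - 23/16}.

The two bases agree; hence the ideals are identical.

Yes, the ideals are equal.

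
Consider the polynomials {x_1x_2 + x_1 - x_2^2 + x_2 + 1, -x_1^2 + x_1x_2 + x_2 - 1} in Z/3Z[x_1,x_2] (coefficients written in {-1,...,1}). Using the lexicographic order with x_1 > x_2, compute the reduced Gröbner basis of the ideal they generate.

f_1 = x_1x_2 + x_1 - x_2^2 + x_2 + 1, LT = x_1x_2.
f_2 = -x_1^2 + x_1x_2 + x_2 - 1, LT = x_1^2.

S(f_1,f_2): lcm = x_1^2x_2. S = x_1^2 + x_1x_2 + x_1 + x_2^2 - x_2.
  reduce S modulo (f_1, f_2):
  remainder -x_1 + x_2 ≠ 0; add g_3 = -x_1 + x_2 to the basis.

S(f_1,g_3): lcm = x_1x_2. S = x_1 + x_2 + 1.
  reduce S modulo (f_1, f_2, g_3):
  remainder -x_2 + 1 ≠ 0; add g_4 = -x_2 + 1 to the basis.

The other S-polynomials (S(f_2,g_3), S(f_1,g_4), S(f_2,g_4), S(g_3,g_4)) all reduce to 0 modulo the current basis, so we have a Gröbner basis.
Inter-reduce: drop elements whose leading term is divisible by another's, tail-reduce, and make monic.

G = {x_1 - 1, x_2 - 1}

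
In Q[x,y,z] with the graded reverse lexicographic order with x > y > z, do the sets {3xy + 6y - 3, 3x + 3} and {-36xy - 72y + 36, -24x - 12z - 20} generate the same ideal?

Two ideals are equal iff their reduced Gröbner bases coincide (the reduced basis is unique for a fixed ordering).
Buchberger on the first generating set:
f_1 = 3xy + 6y - 3, LT = xy.
f_2 = 3x + 3, LT = x.

S(f_1,f_2): lcm = xy. S = y - 1.
  reduce S modulo (f_1, f_2):
  remainder y - 1 ≠ 0; add g_3 = y - 1 to the basis.

The other S-polynomials (S(f_1,g_3), S(f_2,g_3)) all reduce to 0 modulo the current basis, so we have a Gröbner basis.
Inter-reduce: drop elements whose leading term is divisible by another's, tail-reduce, and make monic.
Reduced Gröbner basis: {x + 1, y - 1}.

Buchberger on the second generating set:
h_1 = -36xy - 72y + 36, LT = xy.
h_2 = -24x - 12z - 20, LT = x.

S(h_1,h_2): lcm = xy. S = -1/2yz + 7/6y - 1.
  reduce S modulo (h_1, h_2):
  remainder -1/2yz + 7/6y - 1 ≠ 0; add k_3 = -1/2yz + 7/6y - 1 to the basis.

The other S-polynomials (S(h_1,k_3), S(h_2,k_3)) all reduce to 0 modulo the current basis, so we have a Gröbner basis.
Inter-reduce: drop elements whose leading term is divisible by another's, tail-reduce, and make monic.
Reduced Gröbner basis: {yz - 7/3y + 2, x + 1/2z + 5/6}.

Since the reduced bases disagree, the two ideals are not the same.

No, the ideals differ.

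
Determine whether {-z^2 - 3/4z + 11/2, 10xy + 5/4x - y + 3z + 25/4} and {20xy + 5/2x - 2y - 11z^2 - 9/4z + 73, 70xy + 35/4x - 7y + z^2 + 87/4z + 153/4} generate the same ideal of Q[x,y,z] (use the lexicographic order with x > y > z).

Yes, the ideals are equal.

Equality of ideals is decidable: compute both reduced Gröbner bases (unique for the ordering) and check whether they agree.
Buchberger on the first generating set:
f_1 = -z^2 - 3/4z + 11/2, LT = z^2.
f_2 = 10xy + 5/4x - y + 3z + 25/4, LT = xy.

The S-polynomials (S(f_1,f_2)) all reduce to 0 modulo the current basis, so we have a Gröbner basis.
Inter-reduce: drop elements whose leading term is divisible by another's, tail-reduce, and make monic.
Reduced Gröbner basis: {xy + 1/8x - 1/10y + 3/10z + 5/8, z^2 + 3/4z - 11/2}.

Buchberger on the second generating set:
h_1 = 20xy + 5/2x - 2y - 11z^2 - 9/4z + 73, LT = xy.
h_2 = 70xy + 35/4x - 7y + z^2 + 87/4z + 153/4, LT = xy.

S(h_1,h_2): lcm = xy. S = -79/140z^2 - 237/560z + 869/280.
  reduce S modulo (h_1, h_2):
  remainder -79/140z^2 - 237/560z + 869/280 ≠ 0; add k_3 = -79/140z^2 - 237/560z + 869/280 to the basis.

The other S-polynomials (S(h_1,k_3), S(h_2,k_3)) all reduce to 0 modulo the current basis, so we have a Gröbner basis.
Inter-reduce: drop elements whose leading term is divisible by another's, tail-reduce, and make monic.
Reduced Gröbner basis: {xy + 1/8x - 1/10y + 3/10z + 5/8, z^2 + 3/4z - 11/2}.

Same reduced basis, so the two generating sets span the same ideal.
The same test decides containment: I ⊆ J iff every generator of I reduces to 0 modulo a Gröbner basis of J.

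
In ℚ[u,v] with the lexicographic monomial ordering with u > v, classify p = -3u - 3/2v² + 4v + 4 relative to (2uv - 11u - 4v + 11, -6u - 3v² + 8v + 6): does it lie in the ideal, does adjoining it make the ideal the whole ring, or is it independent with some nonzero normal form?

Adjoining -3u - 3/2v² + 4v + 4 makes the ideal the whole ring: the system is inconsistent.

First compute the reduced Gröbner basis of I by Buchberger's algorithm.
f_1 = 2uv - 11u - 4v + 11, LT = uv.
f_2 = -6u - 3v² + 8v + 6, LT = u.

S(f_1,f_2): lcm = uv. S = -11/2u - ½v³ + 4/3v² - v + 11/2.
  leading term u: subtract (11/12)·f_2 from -11/2u - ½v³ + 4/3v² - v + 11/2 → -½v³ + 49/12v² - 25/3v
  leading term v³: no divisor's leading term divides it; move -½v³ to the remainder.
  leading term v²: no divisor's leading term divides it; move 49/12v² to the remainder.
  leading term v: no divisor's leading term divides it; move -25/3v to the remainder.
  remainder -½v³ + 49/12v² - 25/3v ≠ 0; add h_3 = -½v³ + 49/12v² - 25/3v to the basis.

The other S-polynomials (S(f_1,h_3), S(f_2,h_3)) all reduce to 0 modulo the current basis, so we have a Gröbner basis.
Inter-reduce: drop elements whose leading term is divisible by another's, tail-reduce, and make monic.
Reduced Gröbner basis: {u + ½v² - 4/3v - 1, v³ - 49/6v² + 50/3v}.
Label its elements g_1 = u + ½v² - 4/3v - 1, g_2 = v³ - 49/6v² + 50/3v.

Reduce p = -3u - 3/2v² + 4v + 4 modulo G:
  leading term u: subtract (-3)·g_1 from -3u - 3/2v² + 4v + 4 → 1
  leading term 1: no divisor's leading term divides it; move 1 to the remainder.
  normal form = 1.
The normal form is nonzero, so p ∉ I. Since p minus its normal form lies in I, I + (p) = I + (r) where r = 1; decide whether this ideal is the whole ring.
Here r = 1 is a nonzero constant, hence a unit: 1 ∈ I + (p), the Gröbner basis of I + (p) is {1}, and the enlarged system has no common solution — adjoining p is inconsistent.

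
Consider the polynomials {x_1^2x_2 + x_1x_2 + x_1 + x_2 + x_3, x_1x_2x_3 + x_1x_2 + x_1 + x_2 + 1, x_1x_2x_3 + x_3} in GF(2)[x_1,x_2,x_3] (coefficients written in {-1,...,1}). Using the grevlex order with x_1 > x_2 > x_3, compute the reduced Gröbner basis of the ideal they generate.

G = {x_1^2 + x_2, x_1x_2 + x_1 + x_2 + x_3 + 1, x_2^2 + 1, x_1x_3 + x_3, x_2x_3 + x_3, x_3^2}

f_1 = x_1^2x_2 + x_1x_2 + x_1 + x_2 + x_3, LT = x_1^2x_2.
f_2 = x_1x_2x_3 + x_1x_2 + x_1 + x_2 + 1, LT = x_1x_2x_3.
f_3 = x_1x_2x_3 + x_3, LT = x_1x_2x_3.

S(f_1,f_2): lcm = x_1^2x_2x_3. S = x_1^2x_2 + x_1x_2x_3 + x_1^2 + x_1x_2 + x_1x_3 + x_2x_3 + x_3^2 + x_1.
  leading term x_1^2x_2: subtract (1)·f_1 from x_1^2x_2 + x_1x_2x_3 + x_1^2 + x_1x_2 + x_1x_3 + x_2x_3 + x_3^2 + x_1 → x_1x_2x_3 + x_1^2 + x_1x_3 + x_2x_3 + x_3^2 + x_2 + x_3
  leading term x_1x_2x_3: subtract (1)·f_2 from x_1x_2x_3 + x_1^2 + x_1x_3 + x_2x_3 + x_3^2 + x_2 + x_3 → x_1^2 + x_1x_2 + x_1x_3 + x_2x_3 + x_3^2 + x_1 + x_3 + 1
  leading term x_1^2: no divisor's leading term divides it; move x_1^2 to the remainder.
  leading term x_1x_2: no divisor's leading term divides it; move x_1x_2 to the remainder.
  leading term x_1x_3: no divisor's leading term divides it; move x_1x_3 to the remainder.
  leading term x_2x_3: no divisor's leading term divides it; move x_2x_3 to the remainder.
  leading term x_3^2: no divisor's leading term divides it; move x_3^2 to the remainder.
  leading term x_1: no divisor's leading term divides it; move x_1 to the remainder.
  leading term x_3: no divisor's leading term divides it; move x_3 to the remainder.
  leading term 1: no divisor's leading term divides it; move 1 to the remainder.
  remainder x_1^2 + x_1x_2 + x_1x_3 + x_2x_3 + x_3^2 + x_1 + x_3 + 1 ≠ 0; add g_4 = x_1^2 + x_1x_2 + x_1x_3 + x_2x_3 + x_3^2 + x_1 + x_3 + 1 to the basis.

S(f_1,f_3): lcm = x_1^2x_2x_3. S = x_1x_2x_3 + x_2x_3 + x_3^2.
  leading term x_1x_2x_3: subtract (1)·f_2 from x_1x_2x_3 + x_2x_3 + x_3^2 → x_1x_2 + x_2x_3 + x_3^2 + x_1 + x_2 + 1
  leading term x_1x_2: no divisor's leading term divides it; move x_1x_2 to the remainder.
  leading term x_2x_3: no divisor's leading term divides it; move x_2x_3 to the remainder.
  leading term x_3^2: no divisor's leading term divides it; move x_3^2 to the remainder.
  leading term x_1: no divisor's leading term divides it; move x_1 to the remainder.
  leading term x_2: no divisor's leading term divides it; move x_2 to the remainder.
  leading term 1: no divisor's leading term divides it; move 1 to the remainder.
  remainder x_1x_2 + x_2x_3 + x_3^2 + x_1 + x_2 + 1 ≠ 0; add g_5 = x_1x_2 + x_2x_3 + x_3^2 + x_1 + x_2 + 1 to the basis.

S(f_2,f_3): lcm = x_1x_2x_3. S = x_1x_2 + x_1 + x_2 + x_3 + 1.
  leading term x_1x_2: subtract (1)·g_5 from x_1x_2 + x_1 + x_2 + x_3 + 1 → x_2x_3 + x_3^2 + x_3
  leading term x_2x_3: no divisor's leading term divides it; move x_2x_3 to the remainder.
  leading term x_3^2: no divisor's leading term divides it; move x_3^2 to the remainder.
  leading term x_3: no divisor's leading term divides it; move x_3 to the remainder.
  remainder x_2x_3 + x_3^2 + x_3 ≠ 0; add g_6 = x_2x_3 + x_3^2 + x_3 to the basis.

S(f_1,g_4): lcm = x_1^2x_2. S = x_1x_2^2 + x_1x_2x_3 + x_2^2x_3 + x_2x_3^2 + x_2x_3 + x_1 + x_3.
  leading term x_1x_2^2: subtract (x_2)·g_5 from x_1x_2^2 + x_1x_2x_3 + x_2^2x_3 + x_2x_3^2 + x_2x_3 + x_1 + x_3 → x_1x_2x_3 + x_1x_2 + x_2^2 + x_2x_3 + x_1 + x_2 + x_3
  leading term x_1x_2x_3: subtract (1)·f_2 from x_1x_2x_3 + x_1x_2 + x_2^2 + x_2x_3 + x_1 + x_2 + x_3 → x_2^2 + x_2x_3 + x_3 + 1
  leading term x_2^2: no divisor's leading term divides it; move x_2^2 to the remainder.
  leading term x_2x_3: subtract (1)·g_6 from x_2x_3 + x_3 + 1 → x_3^2 + 1
  leading term x_3^2: no divisor's leading term divides it; move x_3^2 to the remainder.
  leading term 1: no divisor's leading term divides it; move 1 to the remainder.
  remainder x_2^2 + x_3^2 + 1 ≠ 0; add g_7 = x_2^2 + x_3^2 + 1 to the basis.

S(f_2,g_4): lcm = x_1^2x_2x_3. S = x_1x_2^2x_3 + x_1x_2x_3^2 + x_2^2x_3^2 + x_2x_3^3 + x_1^2x_2 + x_1x_2x_3 + x_2x_3^2 + x_1^2 + x_1x_2 + x_2x_3 + x_1.
  leading term x_1x_2^2x_3: subtract (x_2)·f_2 from x_1x_2^2x_3 + x_1x_2x_3^2 + x_2^2x_3^2 + x_2x_3^3 + x_1^2x_2 + x_1x_2x_3 + x_2x_3^2 + x_1^2 + x_1x_2 + x_2x_3 + x_1 → x_1x_2x_3^2 + x_2^2x_3^2 + x_2x_3^3 + x_1^2x_2 + x_1x_2^2 + x_1x_2x_3 + x_2x_3^2 + x_1^2 + x_2^2 + x_2x_3 + x_1 + x_2
  leading term x_1x_2x_3^2: subtract (x_3)·f_2 from x_1x_2x_3^2 + x_2^2x_3^2 + x_2x_3^3 + x_1^2x_2 + x_1x_2^2 + x_1x_2x_3 + x_2x_3^2 + x_1^2 + x_2^2 + x_2x_3 + x_1 + x_2 → x_2^2x_3^2 + x_2x_3^3 + x_1^2x_2 + x_1x_2^2 + x_2x_3^2 + x_1^2 + x_2^2 + x_1x_3 + x_1 + x_2 + x_3
  leading term x_2^2x_3^2: subtract (x_2x_3)·g_6 from x_2^2x_3^2 + x_2x_3^3 + x_1^2x_2 + x_1x_2^2 + x_2x_3^2 + x_1^2 + x_2^2 + x_1x_3 + x_1 + x_2 + x_3 → x_1^2x_2 + x_1x_2^2 + x_1^2 + x_2^2 + x_1x_3 + x_1 + x_2 + x_3
  leading term x_1^2x_2: subtract (1)·f_1 from x_1^2x_2 + x_1x_2^2 + x_1^2 + x_2^2 + x_1x_3 + x_1 + x_2 + x_3 → x_1x_2^2 + x_1^2 + x_1x_2 + x_2^2 + x_1x_3
  leading term x_1x_2^2: subtract (x_2)·g_5 from x_1x_2^2 + x_1^2 + x_1x_2 + x_2^2 + x_1x_3 → x_2^2x_3 + x_2x_3^2 + x_1^2 + x_1x_3 + x_2
  leading term x_2^2x_3: subtract (x_2)·g_6 from x_2^2x_3 + x_2x_3^2 + x_1^2 + x_1x_3 + x_2 → x_1^2 + x_1x_3 + x_2x_3 + x_2
  leading term x_1^2: subtract (1)·g_4 from x_1^2 + x_1x_3 + x_2x_3 + x_2 → x_1x_2 + x_3^2 + x_1 + x_2 + x_3 + 1
  leading term x_1x_2: subtract (1)·g_5 from x_1x_2 + x_3^2 + x_1 + x_2 + x_3 + 1 → x_2x_3 + x_3
  leading term x_2x_3: subtract (1)·g_6 from x_2x_3 + x_3 → x_3^2
  leading term x_3^2: no divisor's leading term divides it; move x_3^2 to the remainder.
  remainder x_3^2 ≠ 0; add g_8 = x_3^2 to the basis.

S(f_1,g_5): lcm = x_1^2x_2. S = x_1x_2x_3 + x_1x_3^2 + x_1^2 + x_2 + x_3.
  leading term x_1x_2x_3: subtract (1)·f_2 from x_1x_2x_3 + x_1x_3^2 + x_1^2 + x_2 + x_3 → x_1x_3^2 + x_1^2 + x_1x_2 + x_1 + x_3 + 1
  leading term x_1x_3^2: subtract (x_1)·g_8 from x_1x_3^2 + x_1^2 + x_1x_2 + x_1 + x_3 + 1 → x_1^2 + x_1x_2 + x_1 + x_3 + 1
  leading term x_1^2: subtract (1)·g_4 from x_1^2 + x_1x_2 + x_1 + x_3 + 1 → x_1x_3 + x_2x_3 + x_3^2
  leading term x_1x_3: no divisor's leading term divides it; move x_1x_3 to the remainder.
  leading term x_2x_3: subtract (1)·g_6 from x_2x_3 + x_3^2 → x_3
  leading term x_3: no divisor's leading term divides it; move x_3 to the remainder.
  remainder x_1x_3 + x_3 ≠ 0; add g_9 = x_1x_3 + x_3 to the basis.

The other S-polynomials (S(f_3,g_4), S(f_2,g_5), S(f_3,g_5), S(g_4,g_5), S(f_1,g_6), S(f_2,g_6), S(f_3,g_6), S(g_4,g_6), S(g_5,g_6), S(f_1,g_7), S(f_2,g_7), S(f_3,g_7), S(g_4,g_7), S(g_5,g_7), S(g_6,g_7), S(f_1,g_8), S(f_2,g_8), S(f_3,g_8), S(g_4,g_8), S(g_5,g_8), S(g_6,g_8), S(g_7,g_8), S(f_1,g_9), S(f_2,g_9), S(f_3,g_9), S(g_4,g_9), S(g_5,g_9), S(g_6,g_9), S(g_7,g_9), S(g_8,g_9)) all reduce to 0 modulo the current basis, so we have a Gröbner basis.
Inter-reduce: drop elements whose leading term is divisible by another's, tail-reduce, and make monic.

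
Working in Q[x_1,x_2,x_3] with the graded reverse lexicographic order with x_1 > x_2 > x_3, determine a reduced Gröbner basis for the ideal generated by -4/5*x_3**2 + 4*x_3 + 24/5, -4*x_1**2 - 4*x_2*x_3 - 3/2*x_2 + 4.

This is the nonlinear analogue of row-reducing a linear system.

f_1 = -4/5*x_3**2 + 4*x_3 + 24/5, LT = x_3**2.
f_2 = -4*x_1**2 - 4*x_2*x_3 - 3/2*x_2 + 4, LT = x_1**2.

The S-polynomials (S(f_1,f_2)) all reduce to 0 modulo the current basis, so we have a Gröbner basis.

G = {x_1**2 + x_2*x_3 + 3/8*x_2 - 1, x_3**2 - 5*x_3 - 6}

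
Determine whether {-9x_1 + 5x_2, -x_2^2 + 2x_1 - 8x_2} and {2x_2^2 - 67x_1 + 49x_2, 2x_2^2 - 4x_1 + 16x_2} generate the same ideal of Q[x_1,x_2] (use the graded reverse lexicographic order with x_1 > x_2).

No, the ideals differ.

Since reduced Gröbner bases are canonical representatives of ideals under a given ordering, it suffices to compute and compare them.
Buchberger on the first generating set:
f_1 = -9x_1 + 5x_2, LT = x_1.
f_2 = -x_2^2 + 2x_1 - 8x_2, LT = x_2^2.

The S-polynomials (S(f_1,f_2)) all reduce to 0 modulo the current basis, so we have a Gröbner basis.
Inter-reduce: drop elements whose leading term is divisible by another's, tail-reduce, and make monic.
Reduced Gröbner basis: {x_2^2 + 62/9x_2, x_1 - 5/9x_2}.

Buchberger on the second generating set:
h_1 = 2x_2^2 - 67x_1 + 49x_2, LT = x_2^2.
h_2 = 2x_2^2 - 4x_1 + 16x_2, LT = x_2^2.

S(h_1,h_2): lcm = x_2^2. S = -63/2x_1 + 33/2x_2.
  reduce S modulo (h_1, h_2):
  remainder -63/2x_1 + 33/2x_2 ≠ 0; add k_3 = -63/2x_1 + 33/2x_2 to the basis.

The other S-polynomials (S(h_1,k_3), S(h_2,k_3)) all reduce to 0 modulo the current basis, so we have a Gröbner basis.
Inter-reduce: drop elements whose leading term is divisible by another's, tail-reduce, and make monic.
Reduced Gröbner basis: {x_2^2 + 146/21x_2, x_1 - 11/21x_2}.

These differ, so the ideals are not equal.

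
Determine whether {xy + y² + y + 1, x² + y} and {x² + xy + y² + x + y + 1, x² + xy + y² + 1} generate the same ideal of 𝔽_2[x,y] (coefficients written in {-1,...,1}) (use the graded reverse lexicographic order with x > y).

For a fixed monomial order, each ideal has a unique reduced Gröbner basis; comparing bases decides equality.
Buchberger on the first generating set:
f_1 = xy + y² + y + 1, LT = xy.
f_2 = x² + y, LT = x².

S(f_1,f_2): lcm = x²y. S = xy² + xy + y² + x.
  leading term xy²: subtract (y)·f_1 from xy² + xy + y² + x → y³ + xy + x + y
  leading term y³: no divisor's leading term divides it; move y³ to the remainder.
  leading term xy: subtract (1)·f_1 from xy + x + y → y² + x + 1
  leading term y²: no divisor's leading term divides it; move y² to the remainder.
  leading term x: no divisor's leading term divides it; move x to the remainder.
  leading term 1: no divisor's leading term divides it; move 1 to the remainder.
  remainder y³ + y² + x + 1 ≠ 0; add g_3 = y³ + y² + x + 1 to the basis.

The other S-polynomials (S(f_1,g_3), S(f_2,g_3)) all reduce to 0 modulo the current basis, so we have a Gröbner basis.
Inter-reduce: drop elements whose leading term is divisible by another's, tail-reduce, and make monic.
Reduced Gröbner basis: {y³ + y² + x + 1, x² + y, xy + y² + y + 1}.

Buchberger on the second generating set:
h_1 = x² + xy + y² + x + y + 1, LT = x².
h_2 = x² + xy + y² + 1, LT = x².

S(h_1,h_2): lcm = x². S = x + y.
  leading term x: no divisor's leading term divides it; move x to the remainder.
  leading term y: no divisor's leading term divides it; move y to the remainder.
  remainder x + y ≠ 0; add k_3 = x + y to the basis.

S(h_1,k_3): lcm = x². S = y² + x + y + 1.
  leading term y²: no divisor's leading term divides it; move y² to the remainder.
  leading term x: subtract (1)·k_3 from x + y + 1 → 1
  leading term 1: no divisor's leading term divides it; move 1 to the remainder.
  remainder y² + 1 ≠ 0; add k_4 = y² + 1 to the basis.

The other S-polynomials (S(h_2,k_3), S(h_1,k_4), S(h_2,k_4), S(k_3,k_4)) all reduce to 0 modulo the current basis, so we have a Gröbner basis.
Inter-reduce: drop elements whose leading term is divisible by another's, tail-reduce, and make monic.
Reduced Gröbner basis: {y² + 1, x + y}.

These differ, so the ideals are not equal.
The choice of monomial ordering does not affect the verdict — as long as both bases are computed under the same ordering, their equality decides ideal equality.

No, the ideals differ.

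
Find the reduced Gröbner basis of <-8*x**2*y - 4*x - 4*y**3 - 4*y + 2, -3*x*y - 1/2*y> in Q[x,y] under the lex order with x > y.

f_1 = -8*x**2*y - 4*x - 4*y**3 - 4*y + 2, LT = x**2*y.
f_2 = -3*x*y - 1/2*y, LT = x*y.

S(f_1,f_2): lcm = x**2*y. S = -1/6*x*y + 1/2*x + 1/2*y**3 + 1/2*y - 1/4.
  reduce S modulo (f_1, f_2):
  remainder 1/2*x + 1/2*y**3 + 19/36*y - 1/4 ≠ 0; add g_3 = 1/2*x + 1/2*y**3 + 19/36*y - 1/4 to the basis.

S(f_1,g_3): lcm = x**2*y. S = -x*y**4 - 19/18*x*y**2 + 1/2*x*y + 1/2*x + 1/2*y**3 + 1/2*y - 1/4.
  reduce S modulo (f_1, f_2, g_3):
  remainder 1/6*y**4 + 19/108*y**2 - 1/9*y ≠ 0; add g_4 = 1/6*y**4 + 19/108*y**2 - 1/9*y to the basis.

The other S-polynomials (S(f_2,g_3), S(f_1,g_4), S(f_2,g_4), S(g_3,g_4)) all reduce to 0 modulo the current basis, so we have a Gröbner basis.
Inter-reduce: drop elements whose leading term is divisible by another's, tail-reduce, and make monic.

G = {x + y**3 + 19/18*y - 1/2, y**4 + 19/18*y**2 - 2/3*y}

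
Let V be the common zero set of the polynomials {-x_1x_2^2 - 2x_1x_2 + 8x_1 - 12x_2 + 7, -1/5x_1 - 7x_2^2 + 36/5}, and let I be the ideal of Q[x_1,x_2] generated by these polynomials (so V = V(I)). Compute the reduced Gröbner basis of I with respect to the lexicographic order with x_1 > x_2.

G = {x_1 + 35x_2^2 - 36, x_2^4 + 2x_2^3 - 316/35x_2^2 - 12/5x_2 + 59/7}

The reduced Gröbner basis is the canonical form of the ideal for this ordering.

f_1 = -x_1x_2^2 - 2x_1x_2 + 8x_1 - 12x_2 + 7, LT = x_1x_2^2.
f_2 = -1/5x_1 - 7x_2^2 + 36/5, LT = x_1.

S(f_1,f_2): lcm = x_1x_2^2. S = 2x_1x_2 - 8x_1 - 35x_2^4 + 36x_2^2 + 12x_2 - 7.
  leading term x_1x_2: subtract (-10x_2)·f_2 from 2x_1x_2 - 8x_1 - 35x_2^4 + 36x_2^2 + 12x_2 - 7 → -8x_1 - 35x_2^4 - 70x_2^3 + 36x_2^2 + 84x_2 - 7
  leading term x_1: subtract (40)·f_2 from -8x_1 - 35x_2^4 - 70x_2^3 + 36x_2^2 + 84x_2 - 7 → -35x_2^4 - 70x_2^3 + 316x_2^2 + 84x_2 - 295
  leading term x_2^4: no divisor's leading term divides it; move -35x_2^4 to the remainder.
  leading term x_2^3: no divisor's leading term divides it; move -70x_2^3 to the remainder.
  leading term x_2^2: no divisor's leading term divides it; move 316x_2^2 to the remainder.
  leading term x_2: no divisor's leading term divides it; move 84x_2 to the remainder.
  leading term 1: no divisor's leading term divides it; move -295 to the remainder.
  remainder -35x_2^4 - 70x_2^3 + 316x_2^2 + 84x_2 - 295 ≠ 0; add g_3 = -35x_2^4 - 70x_2^3 + 316x_2^2 + 84x_2 - 295 to the basis.

The other S-polynomials (S(f_1,g_3), S(f_2,g_3)) all reduce to 0 modulo the current basis, so we have a Gröbner basis.
Inter-reduce: drop elements whose leading term is divisible by another's, tail-reduce, and make monic.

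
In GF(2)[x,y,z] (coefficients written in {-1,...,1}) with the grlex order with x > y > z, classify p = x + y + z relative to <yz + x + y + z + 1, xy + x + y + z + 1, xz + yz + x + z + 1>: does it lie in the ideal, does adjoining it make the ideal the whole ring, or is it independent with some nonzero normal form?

First compute the reduced Gröbner basis of I by Buchberger's algorithm.
f_1 = yz + x + y + z + 1, LT = yz.
f_2 = xy + x + y + z + 1, LT = xy.
f_3 = xz + yz + x + z + 1, LT = xz.

S(f_1,f_2): lcm = xyz. S = x^{2} + xy + yz + z^{2} + x + z.
  reduce S modulo (f_1, f_2, f_3):
  remainder x^{2} + z^{2} + x + z ≠ 0; add h_4 = x^{2} + z^{2} + x + z to the basis.

S(f_1,f_3): lcm = xyz. S = y^{2}z + x^{2} + xz + yz + x + y.
  reduce S modulo (f_1, f_2, f_3, h_4):
  remainder y^{2} + z^{2} + x + 1 ≠ 0; add h_5 = y^{2} + z^{2} + x + 1 to the basis.

S(f_3,h_4): lcm = x^{2}z. S = xyz + z^{3} + x^{2} + z^{2} + x.
  reduce S modulo (f_1, f_2, f_3, h_4, h_5):
  remainder z^{3} + z^{2} + x + z + 1 ≠ 0; add h_6 = z^{3} + z^{2} + x + z + 1 to the basis.

The other S-polynomials (S(f_2,f_3), S(f_1,h_4), S(f_2,h_4), S(f_1,h_5), S(f_2,h_5), S(f_3,h_5), S(h_4,h_5), S(f_1,h_6), S(f_2,h_6), S(f_3,h_6), S(h_4,h_6), S(h_5,h_6)) all reduce to 0 modulo the current basis, so we have a Gröbner basis.
Inter-reduce: drop elements whose leading term is divisible by another's, tail-reduce, and make monic.
Reduced Gröbner basis: {z^{3} + z^{2} + x + z + 1, x^{2} + z^{2} + x + z, xy + x + y + z + 1, xz + y, y^{2} + z^{2} + x + 1, yz + x + y + z + 1}.
Label its elements g_1 = z^{3} + z^{2} + x + z + 1, g_2 = x^{2} + z^{2} + x + z, g_3 = xy + x + y + z + 1, g_4 = xz + y, g_5 = y^{2} + z^{2} + x + 1, g_6 = yz + x + y + z + 1.

Reduce p = x + y + z modulo G:
  leading term x: no divisor's leading term divides it; move x to the remainder.
  leading term y: no divisor's leading term divides it; move y to the remainder.
  leading term z: no divisor's leading term divides it; move z to the remainder.
  normal form = x + y + z.
The normal form is nonzero, so p ∉ I. Since p minus its normal form lies in I, I + (p) = I + (r) where r = x + y + z; decide whether this ideal is the whole ring.
Run Buchberger on G together with r (pairs among the g_i already reduce to 0 since G is a Gröbner basis):
g_1 = z^{3} + z^{2} + x + z + 1, LT = z^{3}.
g_2 = x^{2} + z^{2} + x + z, LT = x^{2}.
g_3 = xy + x + y + z + 1, LT = xy.
g_4 = xz + y, LT = xz.
g_5 = y^{2} + z^{2} + x + 1, LT = y^{2}.
g_6 = yz + x + y + z + 1, LT = yz.
r = x + y + z, LT = x.

S(g_2,r): lcm = x^{2}. S = xy + xz + z^{2} + x + z.
  reduce S modulo (g_1, g_2, g_3, g_4, g_5, g_6, r):
  remainder z^{2} + 1 ≠ 0; add m_8 = z^{2} + 1 to the basis.

S(g_3,r): lcm = xy. S = y^{2} + yz + x + y + z + 1.
  reduce S modulo (g_1, g_2, g_3, g_4, g_5, g_6, r, m_8):
  remainder y + z ≠ 0; add m_9 = y + z to the basis.

S(g_4,r): lcm = xz. S = yz + z^{2} + y.
  reduce S modulo (g_1, g_2, g_3, g_4, g_5, g_6, r, m_8, m_9):
  remainder z ≠ 0; add m_10 = z to the basis.

S(g_4,m_8): lcm = xz^{2}. S = yz + x.
  reduce S modulo (g_1, g_2, g_3, g_4, g_5, g_6, r, m_8, m_9, m_10):
  remainder 1 ≠ 0; add m_11 = 1 to the basis.

The other S-polynomials (S(g_1,g_2), S(g_1,g_3), S(g_1,g_4), S(g_1,g_5), S(g_1,g_6), S(g_1,r), S(g_2,g_3), S(g_2,g_4), S(g_2,g_5), S(g_2,g_6), S(g_3,g_4), S(g_3,g_5), S(g_3,g_6), S(g_4,g_5), S(g_4,g_6), S(g_5,g_6), S(g_5,r), S(g_6,r), S(g_1,m_8), S(g_2,m_8), S(g_3,m_8), S(g_5,m_8), S(g_6,m_8), S(r,m_8), S(g_1,m_9), S(g_2,m_9), S(g_3,m_9), S(g_4,m_9), S(g_5,m_9), S(g_6,m_9), S(r,m_9), S(m_8,m_9), S(g_1,m_10), S(g_2,m_10), S(g_3,m_10), S(g_4,m_10), S(g_5,m_10), S(g_6,m_10), S(r,m_10), S(m_8,m_10), S(m_9,m_10), S(g_1,m_11), S(g_2,m_11), S(g_3,m_11), S(g_4,m_11), S(g_5,m_11), S(g_6,m_11), S(r,m_11), S(m_8,m_11), S(m_9,m_11), S(m_10,m_11)) all reduce to 0 modulo the current basis, so we have a Gröbner basis.
Inter-reduce: drop elements whose leading term is divisible by another's, tail-reduce, and make monic.
Reduced Gröbner basis: {1}.
The reduced Gröbner basis of I + (p) is {1}: the ideal is the whole ring, so the enlarged system has no common solution — adjoining p is inconsistent.

Adjoining x + y + z makes the ideal the whole ring: the system is inconsistent.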